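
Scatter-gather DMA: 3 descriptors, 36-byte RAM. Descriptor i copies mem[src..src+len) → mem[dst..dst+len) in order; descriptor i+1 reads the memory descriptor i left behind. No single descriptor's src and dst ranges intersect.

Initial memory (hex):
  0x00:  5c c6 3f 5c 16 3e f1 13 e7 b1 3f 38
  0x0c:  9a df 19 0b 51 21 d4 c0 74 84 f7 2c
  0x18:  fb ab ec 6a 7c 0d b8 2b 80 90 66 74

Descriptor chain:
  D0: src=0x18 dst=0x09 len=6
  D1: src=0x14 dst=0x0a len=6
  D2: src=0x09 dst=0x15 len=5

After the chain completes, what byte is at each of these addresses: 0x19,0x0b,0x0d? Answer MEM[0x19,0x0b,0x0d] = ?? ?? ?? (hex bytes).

MEM[0x19,0x0b,0x0d] = 2c 84 2c

[0] 0x18->0x09 len=6 : fb ab ec 6a 7c 0d
[1] 0x14->0x0a len=6 : 74 84 f7 2c fb ab
[2] 0x09->0x15 len=5 : fb 74 84 f7 2c
query mem[0x19]=0x2c, mem[0x0b]=0x84, mem[0x0d]=0x2c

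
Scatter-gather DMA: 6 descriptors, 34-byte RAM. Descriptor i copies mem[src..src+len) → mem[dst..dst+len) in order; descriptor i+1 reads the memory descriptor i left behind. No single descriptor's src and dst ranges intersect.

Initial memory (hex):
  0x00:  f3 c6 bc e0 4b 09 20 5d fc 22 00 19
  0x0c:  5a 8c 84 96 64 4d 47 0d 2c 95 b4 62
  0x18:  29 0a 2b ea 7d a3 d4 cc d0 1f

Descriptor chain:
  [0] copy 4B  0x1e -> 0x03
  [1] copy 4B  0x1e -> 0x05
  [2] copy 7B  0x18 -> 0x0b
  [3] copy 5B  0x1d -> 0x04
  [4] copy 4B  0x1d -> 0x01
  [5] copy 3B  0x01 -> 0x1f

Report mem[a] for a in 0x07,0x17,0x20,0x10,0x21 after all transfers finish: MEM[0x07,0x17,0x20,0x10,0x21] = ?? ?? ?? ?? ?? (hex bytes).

  after D0: wrote 4B at 0x03 = d4ccd01f
  after D1: wrote 4B at 0x05 = d4ccd01f
  after D2: wrote 7B at 0x0b = 290a2bea7da3d4
  after D3: wrote 5B at 0x04 = a3d4ccd01f
  after D4: wrote 4B at 0x01 = a3d4ccd0
  after D5: wrote 3B at 0x1f = a3d4cc
query mem[0x07]=0xd0, mem[0x17]=0x62, mem[0x20]=0xd4, mem[0x10]=0xa3, mem[0x21]=0xcc

MEM[0x07,0x17,0x20,0x10,0x21] = d0 62 d4 a3 cc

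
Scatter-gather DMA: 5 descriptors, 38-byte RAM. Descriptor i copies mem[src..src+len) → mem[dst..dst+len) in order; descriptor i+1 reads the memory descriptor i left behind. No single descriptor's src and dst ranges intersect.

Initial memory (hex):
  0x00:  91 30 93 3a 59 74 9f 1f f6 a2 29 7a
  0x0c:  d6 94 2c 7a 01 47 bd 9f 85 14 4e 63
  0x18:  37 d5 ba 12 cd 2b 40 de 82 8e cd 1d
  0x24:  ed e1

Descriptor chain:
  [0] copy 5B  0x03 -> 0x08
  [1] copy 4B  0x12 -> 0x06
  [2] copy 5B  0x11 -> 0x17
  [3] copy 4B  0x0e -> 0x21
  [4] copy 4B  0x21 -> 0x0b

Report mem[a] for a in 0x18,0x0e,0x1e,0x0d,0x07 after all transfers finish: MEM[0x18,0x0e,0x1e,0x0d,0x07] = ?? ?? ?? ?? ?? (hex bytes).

  after D0: wrote 5B at 0x08 = 3a59749f1f
  after D1: wrote 4B at 0x06 = bd9f8514
  after D2: wrote 5B at 0x17 = 47bd9f8514
  after D3: wrote 4B at 0x21 = 2c7a0147
  after D4: wrote 4B at 0x0b = 2c7a0147
query mem[0x18]=0xbd, mem[0x0e]=0x47, mem[0x1e]=0x40, mem[0x0d]=0x01, mem[0x07]=0x9f

MEM[0x18,0x0e,0x1e,0x0d,0x07] = bd 47 40 01 9f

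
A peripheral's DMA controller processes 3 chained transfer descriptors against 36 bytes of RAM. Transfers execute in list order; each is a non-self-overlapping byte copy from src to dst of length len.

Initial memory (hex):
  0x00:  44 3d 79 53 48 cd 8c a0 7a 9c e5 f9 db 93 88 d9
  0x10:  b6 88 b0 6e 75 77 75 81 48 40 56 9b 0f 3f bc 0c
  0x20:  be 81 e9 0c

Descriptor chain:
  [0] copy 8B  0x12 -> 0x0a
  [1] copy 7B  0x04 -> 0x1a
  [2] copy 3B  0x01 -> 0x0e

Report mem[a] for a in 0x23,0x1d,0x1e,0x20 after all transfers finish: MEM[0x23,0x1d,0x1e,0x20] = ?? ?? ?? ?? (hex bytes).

[0] 0x12->0x0a len=8 : b0 6e 75 77 75 81 48 40
[1] 0x04->0x1a len=7 : 48 cd 8c a0 7a 9c b0
[2] 0x01->0x0e len=3 : 3d 79 53
query mem[0x23]=0x0c, mem[0x1d]=0xa0, mem[0x1e]=0x7a, mem[0x20]=0xb0

MEM[0x23,0x1d,0x1e,0x20] = 0c a0 7a b0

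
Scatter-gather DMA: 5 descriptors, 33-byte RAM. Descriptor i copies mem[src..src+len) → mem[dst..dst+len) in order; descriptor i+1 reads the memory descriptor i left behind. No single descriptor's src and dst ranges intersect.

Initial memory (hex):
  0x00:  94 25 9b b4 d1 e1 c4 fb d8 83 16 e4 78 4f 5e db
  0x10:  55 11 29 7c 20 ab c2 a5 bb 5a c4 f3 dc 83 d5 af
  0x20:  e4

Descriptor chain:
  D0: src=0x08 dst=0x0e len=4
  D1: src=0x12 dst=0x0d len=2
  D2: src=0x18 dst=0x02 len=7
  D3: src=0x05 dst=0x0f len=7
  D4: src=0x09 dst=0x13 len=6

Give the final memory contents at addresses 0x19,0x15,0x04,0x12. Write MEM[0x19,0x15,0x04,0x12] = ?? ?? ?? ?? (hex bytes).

MEM[0x19,0x15,0x04,0x12] = 5a e4 c4 d5

[0] 0x08->0x0e len=4 : d8 83 16 e4
[1] 0x12->0x0d len=2 : 29 7c
[2] 0x18->0x02 len=7 : bb 5a c4 f3 dc 83 d5
[3] 0x05->0x0f len=7 : f3 dc 83 d5 83 16 e4
[4] 0x09->0x13 len=6 : 83 16 e4 78 29 7c
query mem[0x19]=0x5a, mem[0x15]=0xe4, mem[0x04]=0xc4, mem[0x12]=0xd5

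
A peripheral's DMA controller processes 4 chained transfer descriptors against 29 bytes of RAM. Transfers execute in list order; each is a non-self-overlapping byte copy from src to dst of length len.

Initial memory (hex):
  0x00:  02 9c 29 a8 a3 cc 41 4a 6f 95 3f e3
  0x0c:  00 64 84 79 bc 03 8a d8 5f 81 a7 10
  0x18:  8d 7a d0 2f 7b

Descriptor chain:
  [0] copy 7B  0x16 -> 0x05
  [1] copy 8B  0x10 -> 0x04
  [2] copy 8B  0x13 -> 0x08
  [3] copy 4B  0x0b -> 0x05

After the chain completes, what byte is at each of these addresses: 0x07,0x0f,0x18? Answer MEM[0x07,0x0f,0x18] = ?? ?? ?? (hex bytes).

[0] 0x16->0x05 len=7 : a7 10 8d 7a d0 2f 7b
[1] 0x10->0x04 len=8 : bc 03 8a d8 5f 81 a7 10
[2] 0x13->0x08 len=8 : d8 5f 81 a7 10 8d 7a d0
[3] 0x0b->0x05 len=4 : a7 10 8d 7a
query mem[0x07]=0x8d, mem[0x0f]=0xd0, mem[0x18]=0x8d

MEM[0x07,0x0f,0x18] = 8d d0 8d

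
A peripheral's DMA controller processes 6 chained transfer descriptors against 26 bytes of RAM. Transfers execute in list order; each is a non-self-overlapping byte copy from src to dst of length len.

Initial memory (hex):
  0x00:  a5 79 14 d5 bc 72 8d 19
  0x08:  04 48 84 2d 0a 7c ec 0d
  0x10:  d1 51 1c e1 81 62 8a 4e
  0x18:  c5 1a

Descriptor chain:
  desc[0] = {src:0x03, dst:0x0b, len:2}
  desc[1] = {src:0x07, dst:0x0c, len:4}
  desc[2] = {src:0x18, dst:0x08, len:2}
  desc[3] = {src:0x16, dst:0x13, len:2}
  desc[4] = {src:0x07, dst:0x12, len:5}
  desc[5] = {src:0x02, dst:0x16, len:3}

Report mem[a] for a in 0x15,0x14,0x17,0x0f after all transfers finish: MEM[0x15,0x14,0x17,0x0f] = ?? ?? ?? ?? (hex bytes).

[0] 0x03->0x0b len=2 : d5 bc
[1] 0x07->0x0c len=4 : 19 04 48 84
[2] 0x18->0x08 len=2 : c5 1a
[3] 0x16->0x13 len=2 : 8a 4e
[4] 0x07->0x12 len=5 : 19 c5 1a 84 d5
[5] 0x02->0x16 len=3 : 14 d5 bc
query mem[0x15]=0x84, mem[0x14]=0x1a, mem[0x17]=0xd5, mem[0x0f]=0x84

MEM[0x15,0x14,0x17,0x0f] = 84 1a d5 84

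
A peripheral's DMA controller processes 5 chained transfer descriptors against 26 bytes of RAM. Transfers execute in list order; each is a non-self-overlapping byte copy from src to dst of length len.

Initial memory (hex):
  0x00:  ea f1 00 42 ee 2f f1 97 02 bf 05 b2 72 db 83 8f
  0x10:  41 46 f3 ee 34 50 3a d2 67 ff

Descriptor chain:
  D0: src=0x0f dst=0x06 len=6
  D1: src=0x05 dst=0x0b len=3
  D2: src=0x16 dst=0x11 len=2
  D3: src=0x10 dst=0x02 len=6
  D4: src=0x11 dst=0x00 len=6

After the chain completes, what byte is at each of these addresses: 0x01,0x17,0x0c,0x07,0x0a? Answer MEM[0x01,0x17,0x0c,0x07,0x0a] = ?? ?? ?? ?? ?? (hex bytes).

MEM[0x01,0x17,0x0c,0x07,0x0a] = d2 d2 8f 50 ee

[0] 0x0f->0x06 len=6 : 8f 41 46 f3 ee 34
[1] 0x05->0x0b len=3 : 2f 8f 41
[2] 0x16->0x11 len=2 : 3a d2
[3] 0x10->0x02 len=6 : 41 3a d2 ee 34 50
[4] 0x11->0x00 len=6 : 3a d2 ee 34 50 3a
query mem[0x01]=0xd2, mem[0x17]=0xd2, mem[0x0c]=0x8f, mem[0x07]=0x50, mem[0x0a]=0xee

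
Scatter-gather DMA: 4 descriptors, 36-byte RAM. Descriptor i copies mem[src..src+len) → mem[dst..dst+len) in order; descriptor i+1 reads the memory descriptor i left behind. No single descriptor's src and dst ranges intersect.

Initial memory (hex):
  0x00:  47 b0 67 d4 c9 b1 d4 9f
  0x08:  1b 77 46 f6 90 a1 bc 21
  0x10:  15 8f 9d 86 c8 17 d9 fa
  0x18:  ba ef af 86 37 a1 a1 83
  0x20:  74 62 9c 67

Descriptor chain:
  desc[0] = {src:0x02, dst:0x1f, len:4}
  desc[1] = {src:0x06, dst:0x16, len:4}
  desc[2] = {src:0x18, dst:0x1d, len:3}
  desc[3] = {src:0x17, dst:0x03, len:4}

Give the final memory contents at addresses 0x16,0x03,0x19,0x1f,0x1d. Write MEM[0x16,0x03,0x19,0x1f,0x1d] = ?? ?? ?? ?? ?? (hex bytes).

  after D0: wrote 4B at 0x1f = 67d4c9b1
  after D1: wrote 4B at 0x16 = d49f1b77
  after D2: wrote 3B at 0x1d = 1b77af
  after D3: wrote 4B at 0x03 = 9f1b77af
query mem[0x16]=0xd4, mem[0x03]=0x9f, mem[0x19]=0x77, mem[0x1f]=0xaf, mem[0x1d]=0x1b

MEM[0x16,0x03,0x19,0x1f,0x1d] = d4 9f 77 af 1b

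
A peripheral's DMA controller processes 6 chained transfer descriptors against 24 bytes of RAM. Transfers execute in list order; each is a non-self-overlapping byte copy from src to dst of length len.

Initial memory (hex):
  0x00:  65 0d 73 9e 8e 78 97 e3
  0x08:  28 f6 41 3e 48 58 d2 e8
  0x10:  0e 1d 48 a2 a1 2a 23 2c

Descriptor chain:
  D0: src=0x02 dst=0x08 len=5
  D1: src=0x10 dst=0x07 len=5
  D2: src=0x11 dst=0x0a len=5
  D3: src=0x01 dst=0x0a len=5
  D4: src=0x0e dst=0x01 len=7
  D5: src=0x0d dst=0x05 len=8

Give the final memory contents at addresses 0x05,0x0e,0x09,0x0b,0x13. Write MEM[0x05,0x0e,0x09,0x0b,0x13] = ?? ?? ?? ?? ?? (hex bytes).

[0] 0x02->0x08 len=5 : 73 9e 8e 78 97
[1] 0x10->0x07 len=5 : 0e 1d 48 a2 a1
[2] 0x11->0x0a len=5 : 1d 48 a2 a1 2a
[3] 0x01->0x0a len=5 : 0d 73 9e 8e 78
[4] 0x0e->0x01 len=7 : 78 e8 0e 1d 48 a2 a1
[5] 0x0d->0x05 len=8 : 8e 78 e8 0e 1d 48 a2 a1
query mem[0x05]=0x8e, mem[0x0e]=0x78, mem[0x09]=0x1d, mem[0x0b]=0xa2, mem[0x13]=0xa2

MEM[0x05,0x0e,0x09,0x0b,0x13] = 8e 78 1d a2 a2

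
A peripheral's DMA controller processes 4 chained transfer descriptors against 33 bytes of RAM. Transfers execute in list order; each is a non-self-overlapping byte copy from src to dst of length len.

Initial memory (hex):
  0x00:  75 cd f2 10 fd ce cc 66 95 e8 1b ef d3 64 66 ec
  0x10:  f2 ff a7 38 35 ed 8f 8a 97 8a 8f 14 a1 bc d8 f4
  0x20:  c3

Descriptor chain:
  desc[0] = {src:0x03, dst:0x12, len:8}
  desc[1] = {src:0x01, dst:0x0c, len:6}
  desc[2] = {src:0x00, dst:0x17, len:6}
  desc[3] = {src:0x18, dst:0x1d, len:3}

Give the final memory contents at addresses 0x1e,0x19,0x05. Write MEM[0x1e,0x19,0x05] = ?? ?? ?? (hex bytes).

#0 dst[0x12+8] := {0x10,0xfd,0xce,0xcc,0x66,0x95,0xe8,0x1b}
#1 dst[0x0c+6] := {0xcd,0xf2,0x10,0xfd,0xce,0xcc}
#2 dst[0x17+6] := {0x75,0xcd,0xf2,0x10,0xfd,0xce}
#3 dst[0x1d+3] := {0xcd,0xf2,0x10}
query mem[0x1e]=0xf2, mem[0x19]=0xf2, mem[0x05]=0xce

MEM[0x1e,0x19,0x05] = f2 f2 ce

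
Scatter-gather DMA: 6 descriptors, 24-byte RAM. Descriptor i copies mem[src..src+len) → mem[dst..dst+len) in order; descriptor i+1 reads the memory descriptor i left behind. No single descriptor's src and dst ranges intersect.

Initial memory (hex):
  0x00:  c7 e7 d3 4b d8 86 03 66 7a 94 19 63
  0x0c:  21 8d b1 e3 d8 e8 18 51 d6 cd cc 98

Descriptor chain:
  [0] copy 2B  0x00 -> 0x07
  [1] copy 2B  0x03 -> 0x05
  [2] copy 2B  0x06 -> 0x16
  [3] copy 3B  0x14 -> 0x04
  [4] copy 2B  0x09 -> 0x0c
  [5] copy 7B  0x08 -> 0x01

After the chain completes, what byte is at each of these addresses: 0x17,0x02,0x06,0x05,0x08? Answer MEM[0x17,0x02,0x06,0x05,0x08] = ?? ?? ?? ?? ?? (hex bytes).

MEM[0x17,0x02,0x06,0x05,0x08] = c7 94 19 94 e7

#0 dst[0x07+2] := {0xc7,0xe7}
#1 dst[0x05+2] := {0x4b,0xd8}
#2 dst[0x16+2] := {0xd8,0xc7}
#3 dst[0x04+3] := {0xd6,0xcd,0xd8}
#4 dst[0x0c+2] := {0x94,0x19}
#5 dst[0x01+7] := {0xe7,0x94,0x19,0x63,0x94,0x19,0xb1}
query mem[0x17]=0xc7, mem[0x02]=0x94, mem[0x06]=0x19, mem[0x05]=0x94, mem[0x08]=0xe7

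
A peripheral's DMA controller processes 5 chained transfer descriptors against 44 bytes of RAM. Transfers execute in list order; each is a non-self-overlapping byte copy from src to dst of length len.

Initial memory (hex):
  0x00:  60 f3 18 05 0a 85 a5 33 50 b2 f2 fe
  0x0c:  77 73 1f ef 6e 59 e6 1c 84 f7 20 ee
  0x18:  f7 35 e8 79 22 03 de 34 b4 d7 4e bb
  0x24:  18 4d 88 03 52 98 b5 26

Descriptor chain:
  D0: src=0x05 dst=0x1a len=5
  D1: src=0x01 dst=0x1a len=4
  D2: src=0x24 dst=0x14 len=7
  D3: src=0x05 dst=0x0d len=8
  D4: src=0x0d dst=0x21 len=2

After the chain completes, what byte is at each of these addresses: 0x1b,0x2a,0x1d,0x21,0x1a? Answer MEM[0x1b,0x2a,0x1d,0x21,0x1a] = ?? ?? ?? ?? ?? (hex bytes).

MEM[0x1b,0x2a,0x1d,0x21,0x1a] = 18 b5 0a 85 b5

#0 dst[0x1a+5] := {0x85,0xa5,0x33,0x50,0xb2}
#1 dst[0x1a+4] := {0xf3,0x18,0x05,0x0a}
#2 dst[0x14+7] := {0x18,0x4d,0x88,0x03,0x52,0x98,0xb5}
#3 dst[0x0d+8] := {0x85,0xa5,0x33,0x50,0xb2,0xf2,0xfe,0x77}
#4 dst[0x21+2] := {0x85,0xa5}
query mem[0x1b]=0x18, mem[0x2a]=0xb5, mem[0x1d]=0x0a, mem[0x21]=0x85, mem[0x1a]=0xb5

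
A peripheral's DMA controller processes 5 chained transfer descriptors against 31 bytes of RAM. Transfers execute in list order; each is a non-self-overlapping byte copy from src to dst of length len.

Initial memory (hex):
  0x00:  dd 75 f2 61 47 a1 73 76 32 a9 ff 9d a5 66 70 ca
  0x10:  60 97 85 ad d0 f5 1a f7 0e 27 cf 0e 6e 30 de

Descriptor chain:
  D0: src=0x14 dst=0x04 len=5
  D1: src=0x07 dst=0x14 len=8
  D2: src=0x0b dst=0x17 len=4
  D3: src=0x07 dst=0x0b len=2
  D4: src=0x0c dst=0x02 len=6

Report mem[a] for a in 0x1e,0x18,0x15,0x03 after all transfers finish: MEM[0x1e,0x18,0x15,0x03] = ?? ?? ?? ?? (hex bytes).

  after D0: wrote 5B at 0x04 = d0f51af70e
  after D1: wrote 8B at 0x14 = f70ea9ff9da56670
  after D2: wrote 4B at 0x17 = 9da56670
  after D3: wrote 2B at 0x0b = f70e
  after D4: wrote 6B at 0x02 = 0e6670ca6097
query mem[0x1e]=0xde, mem[0x18]=0xa5, mem[0x15]=0x0e, mem[0x03]=0x66

MEM[0x1e,0x18,0x15,0x03] = de a5 0e 66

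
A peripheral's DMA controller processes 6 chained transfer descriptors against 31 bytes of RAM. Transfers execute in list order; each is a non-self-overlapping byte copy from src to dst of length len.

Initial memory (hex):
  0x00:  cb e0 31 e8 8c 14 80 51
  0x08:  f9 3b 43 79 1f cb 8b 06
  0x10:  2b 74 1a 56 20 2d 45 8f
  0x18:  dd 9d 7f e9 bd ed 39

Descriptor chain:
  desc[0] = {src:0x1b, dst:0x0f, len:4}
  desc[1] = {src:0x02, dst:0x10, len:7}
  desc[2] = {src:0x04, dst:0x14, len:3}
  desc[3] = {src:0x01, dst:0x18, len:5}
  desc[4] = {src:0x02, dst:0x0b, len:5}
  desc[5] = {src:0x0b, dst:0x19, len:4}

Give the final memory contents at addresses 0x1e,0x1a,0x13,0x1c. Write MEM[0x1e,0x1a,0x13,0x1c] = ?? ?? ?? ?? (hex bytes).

MEM[0x1e,0x1a,0x13,0x1c] = 39 e8 14 14

  after D0: wrote 4B at 0x0f = e9bded39
  after D1: wrote 7B at 0x10 = 31e88c148051f9
  after D2: wrote 3B at 0x14 = 8c1480
  after D3: wrote 5B at 0x18 = e031e88c14
  after D4: wrote 5B at 0x0b = 31e88c1480
  after D5: wrote 4B at 0x19 = 31e88c14
query mem[0x1e]=0x39, mem[0x1a]=0xe8, mem[0x13]=0x14, mem[0x1c]=0x14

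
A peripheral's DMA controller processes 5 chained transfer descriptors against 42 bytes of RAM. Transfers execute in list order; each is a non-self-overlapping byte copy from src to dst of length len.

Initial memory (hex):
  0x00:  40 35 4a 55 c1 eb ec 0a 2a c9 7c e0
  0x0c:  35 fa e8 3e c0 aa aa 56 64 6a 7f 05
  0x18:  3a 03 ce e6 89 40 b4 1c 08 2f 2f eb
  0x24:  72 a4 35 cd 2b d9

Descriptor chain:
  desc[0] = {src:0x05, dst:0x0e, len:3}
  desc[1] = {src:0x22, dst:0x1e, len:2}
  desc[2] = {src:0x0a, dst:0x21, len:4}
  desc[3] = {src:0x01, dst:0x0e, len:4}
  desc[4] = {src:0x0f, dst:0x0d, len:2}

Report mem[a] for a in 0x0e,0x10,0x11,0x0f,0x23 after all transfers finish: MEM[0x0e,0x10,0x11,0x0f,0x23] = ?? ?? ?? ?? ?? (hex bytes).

MEM[0x0e,0x10,0x11,0x0f,0x23] = 55 55 c1 4a 35

#0 dst[0x0e+3] := {0xeb,0xec,0x0a}
#1 dst[0x1e+2] := {0x2f,0xeb}
#2 dst[0x21+4] := {0x7c,0xe0,0x35,0xfa}
#3 dst[0x0e+4] := {0x35,0x4a,0x55,0xc1}
#4 dst[0x0d+2] := {0x4a,0x55}
query mem[0x0e]=0x55, mem[0x10]=0x55, mem[0x11]=0xc1, mem[0x0f]=0x4a, mem[0x23]=0x35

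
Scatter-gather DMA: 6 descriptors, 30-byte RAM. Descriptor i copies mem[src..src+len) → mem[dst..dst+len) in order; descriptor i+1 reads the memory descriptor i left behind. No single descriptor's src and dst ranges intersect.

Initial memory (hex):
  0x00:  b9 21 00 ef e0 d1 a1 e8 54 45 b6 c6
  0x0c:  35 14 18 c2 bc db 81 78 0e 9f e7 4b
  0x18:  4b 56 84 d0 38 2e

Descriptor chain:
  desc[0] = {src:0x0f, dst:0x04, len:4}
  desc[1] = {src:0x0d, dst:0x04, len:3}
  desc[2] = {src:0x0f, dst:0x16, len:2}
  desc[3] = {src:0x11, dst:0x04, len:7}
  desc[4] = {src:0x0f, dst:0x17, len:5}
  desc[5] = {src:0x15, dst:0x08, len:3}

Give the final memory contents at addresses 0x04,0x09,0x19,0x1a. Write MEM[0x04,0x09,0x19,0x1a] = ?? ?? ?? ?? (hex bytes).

  after D0: wrote 4B at 0x04 = c2bcdb81
  after D1: wrote 3B at 0x04 = 1418c2
  after D2: wrote 2B at 0x16 = c2bc
  after D3: wrote 7B at 0x04 = db81780e9fc2bc
  after D4: wrote 5B at 0x17 = c2bcdb8178
  after D5: wrote 3B at 0x08 = 9fc2c2
query mem[0x04]=0xdb, mem[0x09]=0xc2, mem[0x19]=0xdb, mem[0x1a]=0x81

MEM[0x04,0x09,0x19,0x1a] = db c2 db 81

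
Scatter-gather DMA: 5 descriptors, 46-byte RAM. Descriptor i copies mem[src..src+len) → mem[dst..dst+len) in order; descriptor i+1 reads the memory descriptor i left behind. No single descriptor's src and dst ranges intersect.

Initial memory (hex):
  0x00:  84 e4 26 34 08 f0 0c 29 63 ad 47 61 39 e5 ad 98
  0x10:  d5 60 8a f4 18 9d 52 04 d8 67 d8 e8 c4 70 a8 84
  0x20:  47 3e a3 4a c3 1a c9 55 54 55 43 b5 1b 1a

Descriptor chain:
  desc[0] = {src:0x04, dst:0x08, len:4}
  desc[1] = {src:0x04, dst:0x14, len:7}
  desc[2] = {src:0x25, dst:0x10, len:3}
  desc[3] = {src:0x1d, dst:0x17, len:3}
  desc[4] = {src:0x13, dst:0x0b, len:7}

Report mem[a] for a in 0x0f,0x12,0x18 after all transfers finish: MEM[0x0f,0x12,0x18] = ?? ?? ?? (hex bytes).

MEM[0x0f,0x12,0x18] = 70 55 a8

  after D0: wrote 4B at 0x08 = 08f00c29
  after D1: wrote 7B at 0x14 = 08f00c2908f00c
  after D2: wrote 3B at 0x10 = 1ac955
  after D3: wrote 3B at 0x17 = 70a884
  after D4: wrote 7B at 0x0b = f408f00c70a884
query mem[0x0f]=0x70, mem[0x12]=0x55, mem[0x18]=0xa8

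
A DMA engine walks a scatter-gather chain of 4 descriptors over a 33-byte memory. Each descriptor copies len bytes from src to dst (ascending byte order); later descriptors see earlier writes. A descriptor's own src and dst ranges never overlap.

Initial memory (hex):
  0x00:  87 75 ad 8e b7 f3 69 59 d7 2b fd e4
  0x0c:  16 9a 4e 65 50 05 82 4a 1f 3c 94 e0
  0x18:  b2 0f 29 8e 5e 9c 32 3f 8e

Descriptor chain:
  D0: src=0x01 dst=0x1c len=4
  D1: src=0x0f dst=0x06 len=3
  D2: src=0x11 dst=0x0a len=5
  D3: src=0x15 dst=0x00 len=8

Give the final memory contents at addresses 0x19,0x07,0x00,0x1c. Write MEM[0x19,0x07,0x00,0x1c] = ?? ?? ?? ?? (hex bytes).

MEM[0x19,0x07,0x00,0x1c] = 0f 75 3c 75

[0] 0x01->0x1c len=4 : 75 ad 8e b7
[1] 0x0f->0x06 len=3 : 65 50 05
[2] 0x11->0x0a len=5 : 05 82 4a 1f 3c
[3] 0x15->0x00 len=8 : 3c 94 e0 b2 0f 29 8e 75
query mem[0x19]=0x0f, mem[0x07]=0x75, mem[0x00]=0x3c, mem[0x1c]=0x75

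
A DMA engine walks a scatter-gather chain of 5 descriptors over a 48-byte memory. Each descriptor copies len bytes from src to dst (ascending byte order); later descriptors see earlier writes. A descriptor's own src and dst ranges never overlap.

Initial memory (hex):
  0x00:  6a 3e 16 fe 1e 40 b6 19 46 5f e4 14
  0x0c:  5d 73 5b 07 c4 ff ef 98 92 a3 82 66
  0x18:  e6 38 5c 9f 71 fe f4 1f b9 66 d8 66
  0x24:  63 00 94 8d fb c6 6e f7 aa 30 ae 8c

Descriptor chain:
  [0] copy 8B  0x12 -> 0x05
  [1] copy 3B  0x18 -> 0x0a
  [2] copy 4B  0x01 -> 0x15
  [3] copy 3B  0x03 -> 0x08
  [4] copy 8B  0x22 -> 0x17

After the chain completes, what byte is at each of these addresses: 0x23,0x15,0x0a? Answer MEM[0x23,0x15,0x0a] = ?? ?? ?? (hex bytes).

MEM[0x23,0x15,0x0a] = 66 3e ef

[0] 0x12->0x05 len=8 : ef 98 92 a3 82 66 e6 38
[1] 0x18->0x0a len=3 : e6 38 5c
[2] 0x01->0x15 len=4 : 3e 16 fe 1e
[3] 0x03->0x08 len=3 : fe 1e ef
[4] 0x22->0x17 len=8 : d8 66 63 00 94 8d fb c6
query mem[0x23]=0x66, mem[0x15]=0x3e, mem[0x0a]=0xef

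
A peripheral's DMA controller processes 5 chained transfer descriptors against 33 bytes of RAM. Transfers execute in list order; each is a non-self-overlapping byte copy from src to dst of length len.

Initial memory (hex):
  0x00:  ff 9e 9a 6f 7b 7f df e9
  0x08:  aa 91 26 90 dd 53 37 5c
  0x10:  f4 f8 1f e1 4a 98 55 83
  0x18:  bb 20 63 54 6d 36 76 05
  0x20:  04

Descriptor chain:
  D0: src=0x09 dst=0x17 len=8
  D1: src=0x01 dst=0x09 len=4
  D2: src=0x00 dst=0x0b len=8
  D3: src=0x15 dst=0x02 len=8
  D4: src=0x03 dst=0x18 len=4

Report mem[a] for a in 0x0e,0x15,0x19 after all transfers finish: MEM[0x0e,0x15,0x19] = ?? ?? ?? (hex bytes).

D0: mem[0x17..0x1e] <- [91 26 90 dd 53 37 5c f4]
D1: mem[0x09..0x0c] <- [9e 9a 6f 7b]
D2: mem[0x0b..0x12] <- [ff 9e 9a 6f 7b 7f df e9]
D3: mem[0x02..0x09] <- [98 55 91 26 90 dd 53 37]
D4: mem[0x18..0x1b] <- [55 91 26 90]
query mem[0x0e]=0x6f, mem[0x15]=0x98, mem[0x19]=0x91

MEM[0x0e,0x15,0x19] = 6f 98 91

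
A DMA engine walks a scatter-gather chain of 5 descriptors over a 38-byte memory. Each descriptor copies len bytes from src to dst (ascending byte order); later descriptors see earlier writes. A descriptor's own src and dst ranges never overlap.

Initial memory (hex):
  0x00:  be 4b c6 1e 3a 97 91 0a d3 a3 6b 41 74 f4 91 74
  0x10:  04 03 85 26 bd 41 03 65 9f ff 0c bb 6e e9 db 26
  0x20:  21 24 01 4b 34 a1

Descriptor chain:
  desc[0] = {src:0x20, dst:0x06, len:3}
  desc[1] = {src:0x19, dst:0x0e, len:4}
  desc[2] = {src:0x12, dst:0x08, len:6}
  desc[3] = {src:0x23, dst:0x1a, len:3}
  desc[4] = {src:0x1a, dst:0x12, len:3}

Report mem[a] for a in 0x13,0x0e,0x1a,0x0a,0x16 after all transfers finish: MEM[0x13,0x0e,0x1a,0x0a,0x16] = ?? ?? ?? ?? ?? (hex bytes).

MEM[0x13,0x0e,0x1a,0x0a,0x16] = 34 ff 4b bd 03

D0: mem[0x06..0x08] <- [21 24 01]
D1: mem[0x0e..0x11] <- [ff 0c bb 6e]
D2: mem[0x08..0x0d] <- [85 26 bd 41 03 65]
D3: mem[0x1a..0x1c] <- [4b 34 a1]
D4: mem[0x12..0x14] <- [4b 34 a1]
query mem[0x13]=0x34, mem[0x0e]=0xff, mem[0x1a]=0x4b, mem[0x0a]=0xbd, mem[0x16]=0x03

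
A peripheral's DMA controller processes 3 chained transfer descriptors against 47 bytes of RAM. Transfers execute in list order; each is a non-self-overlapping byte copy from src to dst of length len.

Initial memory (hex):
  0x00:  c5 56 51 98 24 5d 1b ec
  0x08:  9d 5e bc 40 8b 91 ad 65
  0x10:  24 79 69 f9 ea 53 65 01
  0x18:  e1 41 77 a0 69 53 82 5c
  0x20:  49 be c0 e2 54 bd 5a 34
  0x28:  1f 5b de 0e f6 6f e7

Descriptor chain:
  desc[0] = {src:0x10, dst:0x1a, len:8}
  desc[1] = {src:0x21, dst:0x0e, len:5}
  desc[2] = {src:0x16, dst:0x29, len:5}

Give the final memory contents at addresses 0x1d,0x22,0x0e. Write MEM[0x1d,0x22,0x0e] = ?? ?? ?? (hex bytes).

  after D0: wrote 8B at 0x1a = 247969f9ea536501
  after D1: wrote 5B at 0x0e = 01c0e254bd
  after D2: wrote 5B at 0x29 = 6501e14124
query mem[0x1d]=0xf9, mem[0x22]=0xc0, mem[0x0e]=0x01

MEM[0x1d,0x22,0x0e] = f9 c0 01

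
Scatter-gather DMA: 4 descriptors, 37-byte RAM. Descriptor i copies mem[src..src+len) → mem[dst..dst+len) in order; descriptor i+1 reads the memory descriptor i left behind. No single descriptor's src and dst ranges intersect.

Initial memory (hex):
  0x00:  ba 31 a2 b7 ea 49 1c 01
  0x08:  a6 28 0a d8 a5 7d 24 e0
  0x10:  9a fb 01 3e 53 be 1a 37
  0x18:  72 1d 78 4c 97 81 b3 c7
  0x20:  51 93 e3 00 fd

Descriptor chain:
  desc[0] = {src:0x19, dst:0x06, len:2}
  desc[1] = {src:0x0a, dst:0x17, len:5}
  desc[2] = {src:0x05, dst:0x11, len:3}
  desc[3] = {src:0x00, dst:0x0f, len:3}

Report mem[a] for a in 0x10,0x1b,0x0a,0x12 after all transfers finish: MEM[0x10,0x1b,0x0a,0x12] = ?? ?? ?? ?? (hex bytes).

MEM[0x10,0x1b,0x0a,0x12] = 31 24 0a 1d

#0 dst[0x06+2] := {0x1d,0x78}
#1 dst[0x17+5] := {0x0a,0xd8,0xa5,0x7d,0x24}
#2 dst[0x11+3] := {0x49,0x1d,0x78}
#3 dst[0x0f+3] := {0xba,0x31,0xa2}
query mem[0x10]=0x31, mem[0x1b]=0x24, mem[0x0a]=0x0a, mem[0x12]=0x1d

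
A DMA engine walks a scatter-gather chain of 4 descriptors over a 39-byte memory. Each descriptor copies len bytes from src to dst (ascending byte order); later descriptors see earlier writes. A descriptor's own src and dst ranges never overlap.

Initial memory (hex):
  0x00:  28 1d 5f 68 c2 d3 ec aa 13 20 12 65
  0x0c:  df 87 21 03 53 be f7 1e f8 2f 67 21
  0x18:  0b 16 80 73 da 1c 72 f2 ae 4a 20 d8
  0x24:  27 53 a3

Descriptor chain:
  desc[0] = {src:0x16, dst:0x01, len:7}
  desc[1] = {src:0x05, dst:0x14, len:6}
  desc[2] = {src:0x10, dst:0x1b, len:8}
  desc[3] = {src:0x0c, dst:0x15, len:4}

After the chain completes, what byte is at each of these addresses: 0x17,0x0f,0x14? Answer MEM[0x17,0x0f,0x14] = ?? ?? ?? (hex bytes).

[0] 0x16->0x01 len=7 : 67 21 0b 16 80 73 da
[1] 0x05->0x14 len=6 : 80 73 da 13 20 12
[2] 0x10->0x1b len=8 : 53 be f7 1e 80 73 da 13
[3] 0x0c->0x15 len=4 : df 87 21 03
query mem[0x17]=0x21, mem[0x0f]=0x03, mem[0x14]=0x80

MEM[0x17,0x0f,0x14] = 21 03 80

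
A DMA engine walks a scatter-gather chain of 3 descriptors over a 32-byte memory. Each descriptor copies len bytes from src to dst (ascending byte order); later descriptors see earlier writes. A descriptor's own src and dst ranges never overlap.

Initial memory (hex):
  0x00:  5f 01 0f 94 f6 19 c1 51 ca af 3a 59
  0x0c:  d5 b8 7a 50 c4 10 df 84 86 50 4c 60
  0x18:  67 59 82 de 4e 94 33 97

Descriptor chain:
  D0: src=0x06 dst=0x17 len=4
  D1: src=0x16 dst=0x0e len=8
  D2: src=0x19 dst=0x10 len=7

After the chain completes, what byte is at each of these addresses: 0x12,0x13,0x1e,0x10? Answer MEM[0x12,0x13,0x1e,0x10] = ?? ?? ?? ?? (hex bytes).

#0 dst[0x17+4] := {0xc1,0x51,0xca,0xaf}
#1 dst[0x0e+8] := {0x4c,0xc1,0x51,0xca,0xaf,0xde,0x4e,0x94}
#2 dst[0x10+7] := {0xca,0xaf,0xde,0x4e,0x94,0x33,0x97}
query mem[0x12]=0xde, mem[0x13]=0x4e, mem[0x1e]=0x33, mem[0x10]=0xca

MEM[0x12,0x13,0x1e,0x10] = de 4e 33 ca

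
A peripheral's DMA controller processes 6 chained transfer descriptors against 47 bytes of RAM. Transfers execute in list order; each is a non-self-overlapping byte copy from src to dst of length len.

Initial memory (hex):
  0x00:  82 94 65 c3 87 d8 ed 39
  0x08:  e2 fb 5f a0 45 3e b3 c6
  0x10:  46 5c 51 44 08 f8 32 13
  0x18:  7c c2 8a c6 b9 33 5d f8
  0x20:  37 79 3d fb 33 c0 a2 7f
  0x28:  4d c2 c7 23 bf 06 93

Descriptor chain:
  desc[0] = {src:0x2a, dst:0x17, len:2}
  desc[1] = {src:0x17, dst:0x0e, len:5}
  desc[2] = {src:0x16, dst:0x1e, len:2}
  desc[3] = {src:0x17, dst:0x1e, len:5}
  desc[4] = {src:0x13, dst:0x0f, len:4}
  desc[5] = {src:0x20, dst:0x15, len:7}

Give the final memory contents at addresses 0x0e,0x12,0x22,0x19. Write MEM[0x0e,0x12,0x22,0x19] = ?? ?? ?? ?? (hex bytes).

MEM[0x0e,0x12,0x22,0x19] = c7 32 c6 33

D0: mem[0x17..0x18] <- [c7 23]
D1: mem[0x0e..0x12] <- [c7 23 c2 8a c6]
D2: mem[0x1e..0x1f] <- [32 c7]
D3: mem[0x1e..0x22] <- [c7 23 c2 8a c6]
D4: mem[0x0f..0x12] <- [44 08 f8 32]
D5: mem[0x15..0x1b] <- [c2 8a c6 fb 33 c0 a2]
query mem[0x0e]=0xc7, mem[0x12]=0x32, mem[0x22]=0xc6, mem[0x19]=0x33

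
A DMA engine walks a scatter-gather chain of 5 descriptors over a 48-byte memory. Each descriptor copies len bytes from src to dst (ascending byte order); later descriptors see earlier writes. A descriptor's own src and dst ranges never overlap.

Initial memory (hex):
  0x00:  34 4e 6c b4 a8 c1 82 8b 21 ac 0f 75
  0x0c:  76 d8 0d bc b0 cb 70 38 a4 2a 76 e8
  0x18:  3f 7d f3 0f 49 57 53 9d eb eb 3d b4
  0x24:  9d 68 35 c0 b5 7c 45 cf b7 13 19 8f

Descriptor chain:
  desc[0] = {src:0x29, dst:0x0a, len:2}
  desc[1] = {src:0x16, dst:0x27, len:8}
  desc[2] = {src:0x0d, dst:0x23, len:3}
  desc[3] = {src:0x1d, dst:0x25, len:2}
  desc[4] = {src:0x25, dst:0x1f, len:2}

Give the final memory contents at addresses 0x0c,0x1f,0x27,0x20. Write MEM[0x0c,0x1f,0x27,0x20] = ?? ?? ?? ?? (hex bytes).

MEM[0x0c,0x1f,0x27,0x20] = 76 57 76 53

  after D0: wrote 2B at 0x0a = 7c45
  after D1: wrote 8B at 0x27 = 76e83f7df30f4957
  after D2: wrote 3B at 0x23 = d80dbc
  after D3: wrote 2B at 0x25 = 5753
  after D4: wrote 2B at 0x1f = 5753
query mem[0x0c]=0x76, mem[0x1f]=0x57, mem[0x27]=0x76, mem[0x20]=0x53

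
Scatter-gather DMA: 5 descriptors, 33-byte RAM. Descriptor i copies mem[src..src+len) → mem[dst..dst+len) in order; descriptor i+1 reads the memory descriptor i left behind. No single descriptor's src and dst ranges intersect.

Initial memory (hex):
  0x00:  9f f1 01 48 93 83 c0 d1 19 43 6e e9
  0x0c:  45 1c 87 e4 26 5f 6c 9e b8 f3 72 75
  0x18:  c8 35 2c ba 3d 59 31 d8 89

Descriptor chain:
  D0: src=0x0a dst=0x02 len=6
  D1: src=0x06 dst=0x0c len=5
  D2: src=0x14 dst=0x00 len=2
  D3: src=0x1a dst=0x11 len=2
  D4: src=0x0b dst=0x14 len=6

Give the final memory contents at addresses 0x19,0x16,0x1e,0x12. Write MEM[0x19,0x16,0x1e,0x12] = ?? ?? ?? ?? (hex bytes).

  after D0: wrote 6B at 0x02 = 6ee9451c87e4
  after D1: wrote 5B at 0x0c = 87e419436e
  after D2: wrote 2B at 0x00 = b8f3
  after D3: wrote 2B at 0x11 = 2cba
  after D4: wrote 6B at 0x14 = e987e419436e
query mem[0x19]=0x6e, mem[0x16]=0xe4, mem[0x1e]=0x31, mem[0x12]=0xba

MEM[0x19,0x16,0x1e,0x12] = 6e e4 31 ba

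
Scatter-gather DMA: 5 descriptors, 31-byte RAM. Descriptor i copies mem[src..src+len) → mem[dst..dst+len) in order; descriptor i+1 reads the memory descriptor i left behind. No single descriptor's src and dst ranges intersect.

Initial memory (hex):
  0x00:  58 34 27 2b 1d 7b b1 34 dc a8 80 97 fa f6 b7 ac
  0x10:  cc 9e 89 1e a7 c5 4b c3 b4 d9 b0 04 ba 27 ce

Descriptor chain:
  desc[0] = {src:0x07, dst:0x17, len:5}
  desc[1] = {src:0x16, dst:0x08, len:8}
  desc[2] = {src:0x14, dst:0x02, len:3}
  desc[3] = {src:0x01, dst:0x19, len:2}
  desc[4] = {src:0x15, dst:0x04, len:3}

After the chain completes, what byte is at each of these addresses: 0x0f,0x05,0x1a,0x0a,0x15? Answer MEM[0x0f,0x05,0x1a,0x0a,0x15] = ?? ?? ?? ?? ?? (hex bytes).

#0 dst[0x17+5] := {0x34,0xdc,0xa8,0x80,0x97}
#1 dst[0x08+8] := {0x4b,0x34,0xdc,0xa8,0x80,0x97,0xba,0x27}
#2 dst[0x02+3] := {0xa7,0xc5,0x4b}
#3 dst[0x19+2] := {0x34,0xa7}
#4 dst[0x04+3] := {0xc5,0x4b,0x34}
query mem[0x0f]=0x27, mem[0x05]=0x4b, mem[0x1a]=0xa7, mem[0x0a]=0xdc, mem[0x15]=0xc5

MEM[0x0f,0x05,0x1a,0x0a,0x15] = 27 4b a7 dc c5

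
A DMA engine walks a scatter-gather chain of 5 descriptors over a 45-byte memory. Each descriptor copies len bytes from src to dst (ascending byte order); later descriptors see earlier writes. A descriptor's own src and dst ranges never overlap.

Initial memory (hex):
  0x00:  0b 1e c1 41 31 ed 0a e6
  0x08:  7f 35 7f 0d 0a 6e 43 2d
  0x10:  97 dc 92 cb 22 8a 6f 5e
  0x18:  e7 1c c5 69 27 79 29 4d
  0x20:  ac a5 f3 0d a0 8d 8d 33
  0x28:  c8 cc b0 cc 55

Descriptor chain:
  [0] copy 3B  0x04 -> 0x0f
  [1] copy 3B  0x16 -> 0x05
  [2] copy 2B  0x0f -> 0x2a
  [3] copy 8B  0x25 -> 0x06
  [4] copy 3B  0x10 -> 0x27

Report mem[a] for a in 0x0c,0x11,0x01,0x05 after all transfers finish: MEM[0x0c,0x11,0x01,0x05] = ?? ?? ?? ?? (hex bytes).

[0] 0x04->0x0f len=3 : 31 ed 0a
[1] 0x16->0x05 len=3 : 6f 5e e7
[2] 0x0f->0x2a len=2 : 31 ed
[3] 0x25->0x06 len=8 : 8d 8d 33 c8 cc 31 ed 55
[4] 0x10->0x27 len=3 : ed 0a 92
query mem[0x0c]=0xed, mem[0x11]=0x0a, mem[0x01]=0x1e, mem[0x05]=0x6f

MEM[0x0c,0x11,0x01,0x05] = ed 0a 1e 6f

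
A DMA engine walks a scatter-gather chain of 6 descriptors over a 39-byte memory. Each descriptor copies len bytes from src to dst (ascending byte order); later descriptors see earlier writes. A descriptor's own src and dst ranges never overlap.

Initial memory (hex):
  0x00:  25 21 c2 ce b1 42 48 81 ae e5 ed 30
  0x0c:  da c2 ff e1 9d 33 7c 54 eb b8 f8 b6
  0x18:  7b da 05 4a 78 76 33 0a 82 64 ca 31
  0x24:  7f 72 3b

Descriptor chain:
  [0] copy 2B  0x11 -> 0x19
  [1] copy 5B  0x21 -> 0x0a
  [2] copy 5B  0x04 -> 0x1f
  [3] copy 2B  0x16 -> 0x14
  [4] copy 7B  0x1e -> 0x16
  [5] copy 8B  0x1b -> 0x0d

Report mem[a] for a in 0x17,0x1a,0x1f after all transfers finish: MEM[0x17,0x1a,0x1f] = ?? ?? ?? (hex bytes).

MEM[0x17,0x1a,0x1f] = b1 81 b1

  after D0: wrote 2B at 0x19 = 337c
  after D1: wrote 5B at 0x0a = 64ca317f72
  after D2: wrote 5B at 0x1f = b1424881ae
  after D3: wrote 2B at 0x14 = f8b6
  after D4: wrote 7B at 0x16 = 33b1424881ae7f
  after D5: wrote 8B at 0x0d = ae7f7633b1424881
query mem[0x17]=0xb1, mem[0x1a]=0x81, mem[0x1f]=0xb1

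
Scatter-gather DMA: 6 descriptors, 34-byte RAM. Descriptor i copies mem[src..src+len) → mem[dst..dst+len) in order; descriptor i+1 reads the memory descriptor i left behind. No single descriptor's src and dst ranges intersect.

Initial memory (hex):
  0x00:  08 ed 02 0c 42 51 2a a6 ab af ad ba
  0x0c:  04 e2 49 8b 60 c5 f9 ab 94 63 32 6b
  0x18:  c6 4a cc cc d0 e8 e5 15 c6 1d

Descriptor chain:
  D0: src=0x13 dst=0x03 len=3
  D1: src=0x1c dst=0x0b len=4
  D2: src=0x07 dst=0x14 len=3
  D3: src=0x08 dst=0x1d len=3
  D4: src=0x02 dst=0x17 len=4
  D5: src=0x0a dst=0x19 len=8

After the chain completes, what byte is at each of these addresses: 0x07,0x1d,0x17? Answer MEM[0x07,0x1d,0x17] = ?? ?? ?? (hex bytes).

MEM[0x07,0x1d,0x17] = a6 15 02

#0 dst[0x03+3] := {0xab,0x94,0x63}
#1 dst[0x0b+4] := {0xd0,0xe8,0xe5,0x15}
#2 dst[0x14+3] := {0xa6,0xab,0xaf}
#3 dst[0x1d+3] := {0xab,0xaf,0xad}
#4 dst[0x17+4] := {0x02,0xab,0x94,0x63}
#5 dst[0x19+8] := {0xad,0xd0,0xe8,0xe5,0x15,0x8b,0x60,0xc5}
query mem[0x07]=0xa6, mem[0x1d]=0x15, mem[0x17]=0x02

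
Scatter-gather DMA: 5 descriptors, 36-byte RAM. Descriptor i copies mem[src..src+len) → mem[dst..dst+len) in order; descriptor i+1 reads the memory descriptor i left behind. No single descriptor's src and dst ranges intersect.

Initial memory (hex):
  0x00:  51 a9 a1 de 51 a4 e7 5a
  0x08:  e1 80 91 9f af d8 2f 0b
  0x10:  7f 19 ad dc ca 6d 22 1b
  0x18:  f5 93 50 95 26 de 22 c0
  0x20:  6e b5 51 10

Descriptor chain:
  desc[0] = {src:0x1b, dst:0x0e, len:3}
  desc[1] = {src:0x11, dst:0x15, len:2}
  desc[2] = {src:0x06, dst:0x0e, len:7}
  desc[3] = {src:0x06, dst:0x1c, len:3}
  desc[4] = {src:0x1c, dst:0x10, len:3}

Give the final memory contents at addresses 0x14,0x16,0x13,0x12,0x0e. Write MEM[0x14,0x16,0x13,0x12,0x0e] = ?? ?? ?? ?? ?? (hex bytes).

  after D0: wrote 3B at 0x0e = 9526de
  after D1: wrote 2B at 0x15 = 19ad
  after D2: wrote 7B at 0x0e = e75ae180919faf
  after D3: wrote 3B at 0x1c = e75ae1
  after D4: wrote 3B at 0x10 = e75ae1
query mem[0x14]=0xaf, mem[0x16]=0xad, mem[0x13]=0x9f, mem[0x12]=0xe1, mem[0x0e]=0xe7

MEM[0x14,0x16,0x13,0x12,0x0e] = af ad 9f e1 e7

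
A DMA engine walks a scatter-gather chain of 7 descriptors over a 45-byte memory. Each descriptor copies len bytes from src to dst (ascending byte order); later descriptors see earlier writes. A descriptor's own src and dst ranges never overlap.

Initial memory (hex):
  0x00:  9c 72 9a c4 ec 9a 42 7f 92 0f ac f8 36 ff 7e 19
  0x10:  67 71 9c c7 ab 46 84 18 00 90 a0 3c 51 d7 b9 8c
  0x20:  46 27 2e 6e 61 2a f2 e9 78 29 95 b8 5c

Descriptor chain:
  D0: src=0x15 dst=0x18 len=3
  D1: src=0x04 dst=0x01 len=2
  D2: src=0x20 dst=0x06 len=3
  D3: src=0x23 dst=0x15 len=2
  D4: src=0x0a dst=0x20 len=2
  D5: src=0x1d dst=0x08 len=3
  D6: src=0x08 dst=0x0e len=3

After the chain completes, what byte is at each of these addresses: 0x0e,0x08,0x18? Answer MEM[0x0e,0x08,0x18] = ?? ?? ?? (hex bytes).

MEM[0x0e,0x08,0x18] = d7 d7 46

#0 dst[0x18+3] := {0x46,0x84,0x18}
#1 dst[0x01+2] := {0xec,0x9a}
#2 dst[0x06+3] := {0x46,0x27,0x2e}
#3 dst[0x15+2] := {0x6e,0x61}
#4 dst[0x20+2] := {0xac,0xf8}
#5 dst[0x08+3] := {0xd7,0xb9,0x8c}
#6 dst[0x0e+3] := {0xd7,0xb9,0x8c}
query mem[0x0e]=0xd7, mem[0x08]=0xd7, mem[0x18]=0x46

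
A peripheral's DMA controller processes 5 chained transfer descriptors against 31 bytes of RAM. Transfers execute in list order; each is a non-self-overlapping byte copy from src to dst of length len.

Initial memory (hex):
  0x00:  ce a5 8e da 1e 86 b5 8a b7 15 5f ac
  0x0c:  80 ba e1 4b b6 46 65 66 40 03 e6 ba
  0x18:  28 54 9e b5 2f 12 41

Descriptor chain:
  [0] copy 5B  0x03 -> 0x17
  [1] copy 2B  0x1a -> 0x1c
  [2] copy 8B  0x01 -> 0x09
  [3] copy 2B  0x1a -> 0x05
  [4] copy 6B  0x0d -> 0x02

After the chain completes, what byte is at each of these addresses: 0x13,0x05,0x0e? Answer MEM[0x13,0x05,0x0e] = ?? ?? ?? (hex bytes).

D0: mem[0x17..0x1b] <- [da 1e 86 b5 8a]
D1: mem[0x1c..0x1d] <- [b5 8a]
D2: mem[0x09..0x10] <- [a5 8e da 1e 86 b5 8a b7]
D3: mem[0x05..0x06] <- [b5 8a]
D4: mem[0x02..0x07] <- [86 b5 8a b7 46 65]
query mem[0x13]=0x66, mem[0x05]=0xb7, mem[0x0e]=0xb5

MEM[0x13,0x05,0x0e] = 66 b7 b5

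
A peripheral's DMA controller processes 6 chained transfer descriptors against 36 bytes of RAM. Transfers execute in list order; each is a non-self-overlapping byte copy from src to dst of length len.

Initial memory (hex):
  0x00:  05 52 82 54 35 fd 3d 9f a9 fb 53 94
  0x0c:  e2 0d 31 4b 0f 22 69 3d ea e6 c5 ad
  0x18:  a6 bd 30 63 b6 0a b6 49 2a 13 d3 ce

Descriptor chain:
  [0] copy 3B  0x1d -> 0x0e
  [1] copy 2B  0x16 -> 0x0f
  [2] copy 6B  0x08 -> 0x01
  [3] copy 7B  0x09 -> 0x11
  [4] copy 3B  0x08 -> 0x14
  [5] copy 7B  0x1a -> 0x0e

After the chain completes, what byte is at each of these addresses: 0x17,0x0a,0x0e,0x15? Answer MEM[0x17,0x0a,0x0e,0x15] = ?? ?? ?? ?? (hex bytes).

MEM[0x17,0x0a,0x0e,0x15] = c5 53 30 fb

#0 dst[0x0e+3] := {0x0a,0xb6,0x49}
#1 dst[0x0f+2] := {0xc5,0xad}
#2 dst[0x01+6] := {0xa9,0xfb,0x53,0x94,0xe2,0x0d}
#3 dst[0x11+7] := {0xfb,0x53,0x94,0xe2,0x0d,0x0a,0xc5}
#4 dst[0x14+3] := {0xa9,0xfb,0x53}
#5 dst[0x0e+7] := {0x30,0x63,0xb6,0x0a,0xb6,0x49,0x2a}
query mem[0x17]=0xc5, mem[0x0a]=0x53, mem[0x0e]=0x30, mem[0x15]=0xfb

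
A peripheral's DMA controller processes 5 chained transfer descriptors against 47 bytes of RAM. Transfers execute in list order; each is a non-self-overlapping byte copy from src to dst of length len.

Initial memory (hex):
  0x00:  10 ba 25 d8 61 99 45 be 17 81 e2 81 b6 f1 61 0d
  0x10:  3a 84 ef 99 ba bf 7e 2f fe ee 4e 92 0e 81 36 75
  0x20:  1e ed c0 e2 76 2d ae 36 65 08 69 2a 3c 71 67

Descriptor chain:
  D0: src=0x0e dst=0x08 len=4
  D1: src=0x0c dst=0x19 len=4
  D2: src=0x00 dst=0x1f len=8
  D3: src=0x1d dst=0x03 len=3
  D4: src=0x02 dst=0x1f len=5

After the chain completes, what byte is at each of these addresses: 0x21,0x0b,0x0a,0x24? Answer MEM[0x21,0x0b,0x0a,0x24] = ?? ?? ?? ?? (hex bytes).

MEM[0x21,0x0b,0x0a,0x24] = 36 84 3a 99

D0: mem[0x08..0x0b] <- [61 0d 3a 84]
D1: mem[0x19..0x1c] <- [b6 f1 61 0d]
D2: mem[0x1f..0x26] <- [10 ba 25 d8 61 99 45 be]
D3: mem[0x03..0x05] <- [81 36 10]
D4: mem[0x1f..0x23] <- [25 81 36 10 45]
query mem[0x21]=0x36, mem[0x0b]=0x84, mem[0x0a]=0x3a, mem[0x24]=0x99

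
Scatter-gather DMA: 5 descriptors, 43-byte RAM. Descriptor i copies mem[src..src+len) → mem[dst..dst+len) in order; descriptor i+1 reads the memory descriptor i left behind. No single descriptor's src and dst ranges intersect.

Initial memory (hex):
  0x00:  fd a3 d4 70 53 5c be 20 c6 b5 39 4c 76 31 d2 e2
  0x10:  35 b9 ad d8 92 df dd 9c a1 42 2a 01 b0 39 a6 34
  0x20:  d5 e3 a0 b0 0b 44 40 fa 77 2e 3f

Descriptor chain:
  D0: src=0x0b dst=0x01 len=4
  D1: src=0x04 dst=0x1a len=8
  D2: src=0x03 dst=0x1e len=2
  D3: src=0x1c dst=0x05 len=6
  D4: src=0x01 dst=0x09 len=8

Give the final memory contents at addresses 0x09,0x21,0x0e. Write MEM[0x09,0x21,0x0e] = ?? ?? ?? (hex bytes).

MEM[0x09,0x21,0x0e] = 4c 4c 20

[0] 0x0b->0x01 len=4 : 4c 76 31 d2
[1] 0x04->0x1a len=8 : d2 5c be 20 c6 b5 39 4c
[2] 0x03->0x1e len=2 : 31 d2
[3] 0x1c->0x05 len=6 : be 20 31 d2 39 4c
[4] 0x01->0x09 len=8 : 4c 76 31 d2 be 20 31 d2
query mem[0x09]=0x4c, mem[0x21]=0x4c, mem[0x0e]=0x20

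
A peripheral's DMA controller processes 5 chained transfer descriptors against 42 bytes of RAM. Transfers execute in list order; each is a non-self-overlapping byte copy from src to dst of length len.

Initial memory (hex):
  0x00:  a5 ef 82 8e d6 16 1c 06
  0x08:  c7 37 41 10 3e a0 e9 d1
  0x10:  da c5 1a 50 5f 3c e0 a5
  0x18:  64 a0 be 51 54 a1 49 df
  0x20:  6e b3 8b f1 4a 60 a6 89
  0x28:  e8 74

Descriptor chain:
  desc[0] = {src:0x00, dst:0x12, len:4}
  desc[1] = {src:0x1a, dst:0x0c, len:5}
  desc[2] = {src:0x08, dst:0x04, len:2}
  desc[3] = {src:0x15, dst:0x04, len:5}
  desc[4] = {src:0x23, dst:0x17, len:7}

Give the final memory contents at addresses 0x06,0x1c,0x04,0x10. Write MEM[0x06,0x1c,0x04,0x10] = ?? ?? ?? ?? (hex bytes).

  after D0: wrote 4B at 0x12 = a5ef828e
  after D1: wrote 5B at 0x0c = be5154a149
  after D2: wrote 2B at 0x04 = c737
  after D3: wrote 5B at 0x04 = 8ee0a564a0
  after D4: wrote 7B at 0x17 = f14a60a689e874
query mem[0x06]=0xa5, mem[0x1c]=0xe8, mem[0x04]=0x8e, mem[0x10]=0x49

MEM[0x06,0x1c,0x04,0x10] = a5 e8 8e 49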